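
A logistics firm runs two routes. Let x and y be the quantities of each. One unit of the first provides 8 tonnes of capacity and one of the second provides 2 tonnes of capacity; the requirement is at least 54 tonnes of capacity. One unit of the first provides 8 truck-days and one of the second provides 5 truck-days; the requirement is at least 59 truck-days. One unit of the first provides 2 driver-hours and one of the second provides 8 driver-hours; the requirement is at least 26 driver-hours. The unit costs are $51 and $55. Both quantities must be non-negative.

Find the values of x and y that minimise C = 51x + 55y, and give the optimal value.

x = 19/3, y = 5/3, minimum C = 1244/3

Vertices and C = 51x + 55y:
  (0, 27) → C = 1485
  (13, 0) → C = 663
  (19/3, 5/3) → C = 1244/3
The feasible region is unbounded (it extends along (0, 1), (1, 0)), but C strictly increases along every unbounded feasible direction, so there is no improving ray and the minimum is attained at a vertex.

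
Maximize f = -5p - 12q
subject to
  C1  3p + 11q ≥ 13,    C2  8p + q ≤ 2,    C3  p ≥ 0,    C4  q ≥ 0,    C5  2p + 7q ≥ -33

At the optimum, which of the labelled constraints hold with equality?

Extreme points and f = -5p - 12q:
  (9/85, 98/85) → f = -1221/85
  (0, 13/11) → f = -156/11
  (0, 2) → f = -24

The maximum is at (0, 13/11). Substituting into each constraint, equality holds for C1 and C3; the remaining constraints have slack.

C1 and C3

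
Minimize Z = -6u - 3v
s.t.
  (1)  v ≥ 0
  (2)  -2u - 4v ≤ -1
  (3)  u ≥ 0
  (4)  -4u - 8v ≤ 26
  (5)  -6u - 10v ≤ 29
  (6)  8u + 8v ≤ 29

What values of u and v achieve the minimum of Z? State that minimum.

Corner points and Z = -6u - 3v:
  (1/2, 0) → Z = -3
  (29/8, 0) → Z = -87/4
  (0, 1/4) → Z = -3/4
  (0, 29/8) → Z = -87/8

The binding constraints are v = 0 and 8u + 8v = 29.
Solving simultaneously gives u = 29/8, v = 0.

u = 29/8, v = 0, minimum Z = -87/4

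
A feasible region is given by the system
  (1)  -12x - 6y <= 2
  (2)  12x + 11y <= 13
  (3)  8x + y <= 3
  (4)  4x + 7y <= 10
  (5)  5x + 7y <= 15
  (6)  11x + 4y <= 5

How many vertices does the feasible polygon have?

5

Of the 15 pairwise boundary intersections, those satisfying every inequality are:
  (5/9, -13/9)
  (-37/30, 32/15)
  (-19/40, 17/10)
  (3/73, 83/73)
  (1/3, 1/3)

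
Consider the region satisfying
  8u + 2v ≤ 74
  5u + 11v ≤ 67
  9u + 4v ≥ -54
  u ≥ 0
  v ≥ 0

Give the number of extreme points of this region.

4

Pairwise boundary intersections that survive every other constraint:
  (340/39, 83/39)
  (37/4, 0)
  (0, 67/11)
  (0, 0)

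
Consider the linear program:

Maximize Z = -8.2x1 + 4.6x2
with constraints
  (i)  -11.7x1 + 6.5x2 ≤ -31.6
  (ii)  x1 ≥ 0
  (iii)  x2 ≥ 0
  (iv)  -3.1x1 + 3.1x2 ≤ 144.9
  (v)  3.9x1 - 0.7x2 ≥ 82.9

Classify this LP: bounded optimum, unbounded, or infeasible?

bounded optimum

Feasible corners and Z = -8.2x1 + 4.6x2:
  (103981/1612, 179329/1612) → Z = -69327/4030
  (51673/1716, 2171/44) → Z = -85603/4290
  (829/39, 0) → Z = -33989/195
The feasible region has finitely many vertices and no improving ray; the maximum is -69327/4030 at (103981/1612, 179329/1612).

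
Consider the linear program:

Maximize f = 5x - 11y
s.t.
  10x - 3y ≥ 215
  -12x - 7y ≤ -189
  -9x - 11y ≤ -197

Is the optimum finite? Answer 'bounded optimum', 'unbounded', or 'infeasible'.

From the feasible point (2956/137, 35/137), moving in the direction (11, -9) keeps every constraint satisfied while f increases without bound.

unbounded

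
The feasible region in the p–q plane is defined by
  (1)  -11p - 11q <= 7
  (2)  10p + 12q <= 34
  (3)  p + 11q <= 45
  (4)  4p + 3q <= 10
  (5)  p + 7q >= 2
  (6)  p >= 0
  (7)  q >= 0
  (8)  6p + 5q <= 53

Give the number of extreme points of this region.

5

The feasible vertices (each the meet of two boundaries and inside every other half-plane) are:
  (1, 2)
  (0, 17/6)
  (5/2, 0)
  (0, 2/7)
  (2, 0)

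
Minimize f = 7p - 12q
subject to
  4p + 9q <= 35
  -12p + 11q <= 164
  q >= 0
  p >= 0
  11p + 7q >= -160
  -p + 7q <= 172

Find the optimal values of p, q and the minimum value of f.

Extreme points and f = 7p - 12q:
  (35/4, 0) → f = 245/4
  (0, 35/9) → f = -140/3
  (0, 0) → f = 0

p = 0, q = 35/9, minimum f = -140/3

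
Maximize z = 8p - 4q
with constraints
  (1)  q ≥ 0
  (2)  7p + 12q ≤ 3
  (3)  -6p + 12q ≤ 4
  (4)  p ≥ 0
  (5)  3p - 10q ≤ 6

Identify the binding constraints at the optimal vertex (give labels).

Vertices and z = 8p - 4q:
  (3/7, 0) → z = 24/7
  (0, 0) → z = 0
  (0, 1/4) → z = -1

The maximum is at (3/7, 0). Substituting into each constraint, equality holds for (1) and (2); the remaining constraints have slack.

(1) and (2)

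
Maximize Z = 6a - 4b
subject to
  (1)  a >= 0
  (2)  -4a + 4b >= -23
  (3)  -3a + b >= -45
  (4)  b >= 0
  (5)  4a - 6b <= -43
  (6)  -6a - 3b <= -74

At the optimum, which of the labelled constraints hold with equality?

Feasible corners and Z = 6a - 4b:
  (0, 74/3) → Z = -296/3
  (313/14, 309/14) → Z = 321/7
  (105/16, 277/24) → Z = -163/24
The feasible region is unbounded (it extends along (0, 1), (1, 3)), but Z strictly decreases along every unbounded feasible direction, so there is no improving ray and the maximum is attained at a vertex.

The maximum is at (313/14, 309/14). Substituting into each constraint, equality holds for (3) and (5); the remaining constraints have slack.

(3) and (5)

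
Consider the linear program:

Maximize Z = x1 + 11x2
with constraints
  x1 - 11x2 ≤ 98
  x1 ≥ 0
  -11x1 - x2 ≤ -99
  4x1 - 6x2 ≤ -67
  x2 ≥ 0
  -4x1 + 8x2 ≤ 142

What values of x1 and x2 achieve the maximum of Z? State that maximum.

Extreme points and Z = x1 + 11x2:
  (527/70, 1133/70) → Z = 1299/7
  (325/46, 979/46) → Z = 5547/23
  (79/2, 75/2) → Z = 452

The binding constraints are 4x1 - 6x2 = -67 and -4x1 + 8x2 = 142.
Solving simultaneously gives x1 = 79/2, x2 = 75/2.

x1 = 79/2, x2 = 75/2, maximum Z = 452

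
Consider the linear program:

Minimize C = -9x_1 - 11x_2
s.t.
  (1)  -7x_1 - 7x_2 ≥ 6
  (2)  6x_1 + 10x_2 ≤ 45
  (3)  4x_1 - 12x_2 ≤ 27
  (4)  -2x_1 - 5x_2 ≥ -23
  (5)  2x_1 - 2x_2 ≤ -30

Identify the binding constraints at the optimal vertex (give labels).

(1) and (4)

Extreme points and C = -9x_1 - 11x_2:
  (-191/21, 173/21) → C = -184/21
  (-111/14, 99/14) → C = -45/7
  (-207/8, -87/8) → C = 705/2
The feasible region is unbounded (it extends along (-3, -1), (-5, 2)), but C strictly increases along every unbounded feasible direction, so there is no improving ray and the minimum is attained at a vertex.

The minimum is at (-191/21, 173/21). Substituting into each constraint, equality holds for (1) and (4); the remaining constraints have slack.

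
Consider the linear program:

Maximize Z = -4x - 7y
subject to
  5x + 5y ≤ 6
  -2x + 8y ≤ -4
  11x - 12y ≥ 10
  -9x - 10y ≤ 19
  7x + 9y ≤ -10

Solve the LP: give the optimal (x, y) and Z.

x = 31, y = -149/5, maximum Z = 423/5

Feasible corners and Z = -4x - 7y:
  (31, -149/5) → Z = 423/5
  (52/5, -46/5) → Z = 114/5
  (-64/109, -299/218) → Z = 2605/218
  (-10/61, -60/61) → Z = 460/61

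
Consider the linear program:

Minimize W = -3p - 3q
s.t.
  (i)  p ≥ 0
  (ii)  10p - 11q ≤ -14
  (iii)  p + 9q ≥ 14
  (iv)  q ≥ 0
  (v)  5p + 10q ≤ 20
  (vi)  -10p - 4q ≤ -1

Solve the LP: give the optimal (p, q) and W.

p = 16/31, q = 54/31, minimum W = -210/31

Vertices and W = -3p - 3q:
  (0, 14/9) → W = -14/3
  (0, 2) → W = -6
  (28/101, 154/101) → W = -546/101
  (16/31, 54/31) → W = -210/31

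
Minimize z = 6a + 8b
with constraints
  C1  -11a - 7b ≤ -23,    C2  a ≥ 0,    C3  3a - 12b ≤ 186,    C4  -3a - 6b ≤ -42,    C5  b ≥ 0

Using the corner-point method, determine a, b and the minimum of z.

Extreme points and z = 6a + 8b:
  (0, 7) → z = 56
  (62, 0) → z = 372
  (14, 0) → z = 84
The feasible region is unbounded (it extends along (0, 1), (4, 1)), but z strictly increases along every unbounded feasible direction, so there is no improving ray and the minimum is attained at a vertex.

At the optimal vertex, a = 0 and -3a - 6b = -42.
Solving simultaneously gives a = 0, b = 7.

a = 0, b = 7, minimum z = 56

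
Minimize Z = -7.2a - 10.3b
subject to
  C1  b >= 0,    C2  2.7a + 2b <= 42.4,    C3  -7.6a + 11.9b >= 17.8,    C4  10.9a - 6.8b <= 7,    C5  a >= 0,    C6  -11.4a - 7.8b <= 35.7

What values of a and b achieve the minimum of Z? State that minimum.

Vertices and Z = -7.2a - 10.3b:
  (3779/502, 22163/2008) → Z = -3371141/20080
  (0, 106/5) → Z = -5459/25
  (1202/459, 24722/7803) → Z = -2008807/39015
  (0, 178/119) → Z = -9167/595

a = 0, b = 21.2, minimum Z = -218.36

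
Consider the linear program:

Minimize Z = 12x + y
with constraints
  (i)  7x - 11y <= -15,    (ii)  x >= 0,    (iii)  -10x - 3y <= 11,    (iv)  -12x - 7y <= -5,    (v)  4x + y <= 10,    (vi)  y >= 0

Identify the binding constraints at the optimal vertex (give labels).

(i) and (ii)

Extreme points and Z = 12x + y:
  (0, 15/11) → Z = 15/11
  (95/51, 130/51) → Z = 1270/51
  (0, 10) → Z = 10

The minimum is at (0, 15/11). Substituting into each constraint, equality holds for (i) and (ii); the remaining constraints have slack.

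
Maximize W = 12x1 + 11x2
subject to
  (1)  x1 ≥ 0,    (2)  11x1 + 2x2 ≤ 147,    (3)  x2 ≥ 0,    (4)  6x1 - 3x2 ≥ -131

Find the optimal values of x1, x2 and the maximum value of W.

x1 = 179/45, x2 = 2323/45, maximum W = 27701/45

Feasible corners and W = 12x1 + 11x2:
  (0, 0) → W = 0
  (0, 131/3) → W = 1441/3
  (147/11, 0) → W = 1764/11
  (179/45, 2323/45) → W = 27701/45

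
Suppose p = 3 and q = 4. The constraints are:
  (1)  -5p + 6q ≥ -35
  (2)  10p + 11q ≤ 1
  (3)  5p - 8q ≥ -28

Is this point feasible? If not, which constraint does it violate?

Constraint (2): 10p + 11q = 74, which is not ≤ 1. All other constraints are satisfied.

not feasible — violates (2)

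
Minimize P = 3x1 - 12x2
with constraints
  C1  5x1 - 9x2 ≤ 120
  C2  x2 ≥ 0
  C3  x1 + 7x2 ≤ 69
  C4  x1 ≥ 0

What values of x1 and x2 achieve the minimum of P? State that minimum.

x1 = 0, x2 = 69/7, minimum P = -828/7

Feasible corners and P = 3x1 - 12x2:
  (24, 0) → P = 72
  (1461/44, 225/44) → P = 153/4
  (0, 0) → P = 0
  (0, 69/7) → P = -828/7

The optimum lies where x1 + 7x2 = 69 and x1 = 0.
Solving simultaneously gives x1 = 0, x2 = 69/7.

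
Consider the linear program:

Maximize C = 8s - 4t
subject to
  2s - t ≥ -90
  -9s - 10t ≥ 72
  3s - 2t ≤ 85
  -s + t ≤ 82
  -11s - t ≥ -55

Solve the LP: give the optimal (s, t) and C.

Corner points and C = 8s - 4t:
  (-972/29, 666/29) → C = -360
  (-265, -440) → C = -360
  (622/101, -1287/101) → C = 10124/101
  (39/5, -154/5) → C = 928/5

The optimum lies where 3s - 2t = 85 and -11s - t = -55.
Solving simultaneously gives s = 39/5, t = -154/5.

s = 39/5, t = -154/5, maximum C = 928/5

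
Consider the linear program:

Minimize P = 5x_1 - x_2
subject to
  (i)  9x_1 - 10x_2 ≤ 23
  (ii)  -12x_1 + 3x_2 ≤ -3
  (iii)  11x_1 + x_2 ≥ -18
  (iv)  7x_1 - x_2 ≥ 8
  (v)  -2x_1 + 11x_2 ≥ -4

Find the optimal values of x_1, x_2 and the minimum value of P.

x_1 = 7/3, x_2 = 25/3, minimum P = 10/3

The feasible region is unbounded (it extends along (10, 9), (1, 4)), but P strictly increases along every unbounded feasible direction, so there is no improving ray and the minimum is attained at a vertex.

The optimum lies where -12x_1 + 3x_2 = -3 and 7x_1 - x_2 = 8.
Solving simultaneously gives x_1 = 7/3, x_2 = 25/3.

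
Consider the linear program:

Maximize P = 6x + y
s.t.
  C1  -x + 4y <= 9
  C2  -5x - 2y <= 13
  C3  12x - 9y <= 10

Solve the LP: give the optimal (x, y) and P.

x = 121/39, y = 118/39, maximum P = 844/39

Feasible corners and P = 6x + y:
  (-35/11, 16/11) → P = -194/11
  (121/39, 118/39) → P = 844/39
  (-97/69, -206/69) → P = -788/69

At the optimal vertex, -x + 4y = 9 and 12x - 9y = 10.
Solving simultaneously gives x = 121/39, y = 118/39.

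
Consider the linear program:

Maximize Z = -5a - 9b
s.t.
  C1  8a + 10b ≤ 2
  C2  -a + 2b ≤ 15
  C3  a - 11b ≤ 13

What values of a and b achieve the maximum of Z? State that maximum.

Corner points and Z = -5a - 9b:
  (-73/13, 61/13) → Z = -184/13
  (76/49, -51/49) → Z = 79/49
  (-191/9, -28/9) → Z = 1207/9

The optimum lies where -a + 2b = 15 and a - 11b = 13.
Solving simultaneously gives a = -191/9, b = -28/9.

a = -191/9, b = -28/9, maximum Z = 1207/9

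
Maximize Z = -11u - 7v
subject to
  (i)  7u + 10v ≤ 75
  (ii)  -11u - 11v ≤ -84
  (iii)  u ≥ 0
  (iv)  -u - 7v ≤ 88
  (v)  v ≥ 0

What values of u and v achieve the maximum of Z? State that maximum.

u = 5/11, v = 79/11, maximum Z = -608/11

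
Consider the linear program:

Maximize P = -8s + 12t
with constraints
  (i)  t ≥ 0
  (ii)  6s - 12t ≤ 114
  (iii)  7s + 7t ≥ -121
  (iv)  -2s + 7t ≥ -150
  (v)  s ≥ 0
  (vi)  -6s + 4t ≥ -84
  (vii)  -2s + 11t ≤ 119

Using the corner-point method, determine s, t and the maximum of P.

Vertices and P = -8s + 12t:
  (0, 0) → P = 0
  (14, 0) → P = -112
  (0, 119/11) → P = 1428/11
  (700/29, 441/29) → P = -308/29

s = 0, t = 119/11, maximum P = 1428/11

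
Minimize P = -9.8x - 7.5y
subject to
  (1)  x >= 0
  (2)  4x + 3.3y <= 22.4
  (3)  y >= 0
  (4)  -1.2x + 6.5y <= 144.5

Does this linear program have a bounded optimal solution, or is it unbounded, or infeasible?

bounded optimum

Vertices and P = -9.8x - 7.5y:
  (0, 224/33) → P = -560/11
  (0, 0) → P = 0
  (5.6, 0) → P = -54.88
The feasible region has finitely many vertices and no improving ray; the minimum is -54.88 at (5.6, 0).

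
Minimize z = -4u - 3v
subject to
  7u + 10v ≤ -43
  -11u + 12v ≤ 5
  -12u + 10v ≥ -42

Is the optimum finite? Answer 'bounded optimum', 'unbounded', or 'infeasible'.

bounded optimum

Vertices and z = -4u - 3v:
  (-283/97, -219/97) → z = 1789/97
  (-1/19, -81/19) → z = 13
The feasible region has finitely many vertices and no improving ray; the minimum is 13 at (-1/19, -81/19).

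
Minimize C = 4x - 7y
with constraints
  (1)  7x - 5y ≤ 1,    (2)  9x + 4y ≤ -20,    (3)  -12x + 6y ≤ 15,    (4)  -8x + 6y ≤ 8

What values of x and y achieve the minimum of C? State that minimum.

Extreme points and C = 4x - 7y:
  (-96/73, -149/73) → C = 659/73
  (-9/2, -13/2) → C = 55/2
  (-30/17, -35/34) → C = 5/34

The binding constraints are 9x + 4y = -20 and -12x + 6y = 15.
Solving simultaneously gives x = -30/17, y = -35/34.

x = -30/17, y = -35/34, minimum C = 5/34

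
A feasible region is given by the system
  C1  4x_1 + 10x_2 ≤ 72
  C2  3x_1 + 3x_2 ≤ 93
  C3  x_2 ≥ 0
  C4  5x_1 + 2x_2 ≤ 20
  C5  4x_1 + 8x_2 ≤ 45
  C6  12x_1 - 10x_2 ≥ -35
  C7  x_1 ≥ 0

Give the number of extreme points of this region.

Intersecting each pair of boundary lines and keeping only the points that satisfy every inequality leaves:
  (4, 0)
  (0, 0)
  (35/16, 145/32)
  (5/4, 5)
  (0, 7/2)

5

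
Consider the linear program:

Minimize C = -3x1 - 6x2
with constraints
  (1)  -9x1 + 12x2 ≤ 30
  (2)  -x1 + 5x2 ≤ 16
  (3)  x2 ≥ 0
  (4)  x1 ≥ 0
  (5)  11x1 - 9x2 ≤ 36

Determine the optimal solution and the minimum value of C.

Extreme points and C = -3x1 - 6x2:
  (14/11, 38/11) → C = -270/11
  (0, 5/2) → C = -15
  (162/23, 106/23) → C = -1122/23
  (0, 0) → C = 0
  (36/11, 0) → C = -108/11

The binding constraints are -x1 + 5x2 = 16 and 11x1 - 9x2 = 36.
Solving simultaneously gives x1 = 162/23, x2 = 106/23.

x1 = 162/23, x2 = 106/23, minimum C = -1122/23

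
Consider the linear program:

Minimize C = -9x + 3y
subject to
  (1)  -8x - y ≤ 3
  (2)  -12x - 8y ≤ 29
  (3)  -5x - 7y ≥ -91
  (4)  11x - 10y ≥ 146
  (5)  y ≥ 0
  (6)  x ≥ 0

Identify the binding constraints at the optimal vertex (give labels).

(3) and (5)

Corner points and C = -9x + 3y:
  (1932/127, 271/127) → C = -16575/127
  (91/5, 0) → C = -819/5
  (146/11, 0) → C = -1314/11

The minimum is at (91/5, 0). Substituting into each constraint, equality holds for (3) and (5); the remaining constraints have slack.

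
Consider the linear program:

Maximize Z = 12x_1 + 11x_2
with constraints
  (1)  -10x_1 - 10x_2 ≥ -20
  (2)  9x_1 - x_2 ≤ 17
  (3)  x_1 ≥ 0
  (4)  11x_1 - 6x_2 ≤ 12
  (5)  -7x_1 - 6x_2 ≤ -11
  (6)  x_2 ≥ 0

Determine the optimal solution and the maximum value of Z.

x_1 = 24/17, x_2 = 10/17, maximum Z = 398/17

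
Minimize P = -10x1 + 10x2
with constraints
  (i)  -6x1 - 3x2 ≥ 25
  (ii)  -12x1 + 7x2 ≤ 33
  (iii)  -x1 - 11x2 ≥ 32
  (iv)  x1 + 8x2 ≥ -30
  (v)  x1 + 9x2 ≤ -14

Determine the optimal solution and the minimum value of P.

Feasible corners and P = -10x1 + 10x2:
  (-179/63, -167/63) → P = 40/21
  (-22/9, -31/9) → P = -10
  (-587/139, -351/139) → P = 2360/139
  (-474/103, -327/103) → P = 1470/103

The binding constraints are -6x1 - 3x2 = 25 and x1 + 8x2 = -30.
Solving simultaneously gives x1 = -22/9, x2 = -31/9.

x1 = -22/9, x2 = -31/9, minimum P = -10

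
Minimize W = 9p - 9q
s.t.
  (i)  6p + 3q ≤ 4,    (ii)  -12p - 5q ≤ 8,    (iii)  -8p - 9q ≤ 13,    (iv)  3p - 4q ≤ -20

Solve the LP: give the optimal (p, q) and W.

p = -22/3, q = 16, minimum W = -210

The optimum lies where 6p + 3q = 4 and -12p - 5q = 8.
Solving simultaneously gives p = -22/3, q = 16.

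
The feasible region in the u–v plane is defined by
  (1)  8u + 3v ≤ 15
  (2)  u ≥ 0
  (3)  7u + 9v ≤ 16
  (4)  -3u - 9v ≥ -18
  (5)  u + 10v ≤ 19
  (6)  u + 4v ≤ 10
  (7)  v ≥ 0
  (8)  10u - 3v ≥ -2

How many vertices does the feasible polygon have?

Intersecting each pair of boundary lines and keeping only the points that satisfy every inequality leaves:
  (29/17, 23/51)
  (15/8, 0)
  (0, 0)
  (0, 2/3)
  (10/37, 58/37)

5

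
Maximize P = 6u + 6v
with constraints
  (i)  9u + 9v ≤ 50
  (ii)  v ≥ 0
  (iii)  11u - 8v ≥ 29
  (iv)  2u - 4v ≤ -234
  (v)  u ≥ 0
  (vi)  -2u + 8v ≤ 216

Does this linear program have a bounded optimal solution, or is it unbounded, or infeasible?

The boundaries 9u + 9v = 50 and v = 0 meet at (50/9, 0), but that point violates 2u - 4v ≤ -234. Every candidate vertex is excluded by some other constraint, so the feasible region is empty.

infeasible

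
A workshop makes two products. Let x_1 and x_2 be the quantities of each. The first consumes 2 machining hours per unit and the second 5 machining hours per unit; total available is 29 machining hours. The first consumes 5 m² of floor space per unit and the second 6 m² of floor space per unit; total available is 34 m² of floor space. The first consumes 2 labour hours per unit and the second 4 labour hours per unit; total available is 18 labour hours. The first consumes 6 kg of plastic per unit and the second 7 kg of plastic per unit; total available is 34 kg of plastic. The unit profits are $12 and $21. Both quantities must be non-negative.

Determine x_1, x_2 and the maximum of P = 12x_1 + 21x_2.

Vertices and P = 12x_1 + 21x_2:
  (0, 0) → P = 0
  (0, 9/2) → P = 189/2
  (17/3, 0) → P = 68
  (1, 4) → P = 96

The binding constraints are 2x_1 + 4x_2 = 18 and 6x_1 + 7x_2 = 34.
Solving simultaneously gives x_1 = 1, x_2 = 4.

x_1 = 1, x_2 = 4, maximum P = 96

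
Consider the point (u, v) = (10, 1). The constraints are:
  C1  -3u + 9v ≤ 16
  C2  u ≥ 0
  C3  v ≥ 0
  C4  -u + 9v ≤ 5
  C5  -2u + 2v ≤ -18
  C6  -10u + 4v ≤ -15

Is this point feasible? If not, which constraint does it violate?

C1: -21 ≤ 16 ✓
C2: 10 ≥ 0 ✓
C3: 1 ≥ 0 ✓
C4: -1 ≤ 5 ✓
C5: -18 ≤ -18 ✓
C6: -96 ≤ -15 ✓

feasible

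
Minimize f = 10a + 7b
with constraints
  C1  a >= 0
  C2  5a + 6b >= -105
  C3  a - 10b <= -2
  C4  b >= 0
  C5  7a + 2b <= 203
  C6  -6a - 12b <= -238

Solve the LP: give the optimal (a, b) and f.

a = 0, b = 119/6, minimum f = 833/6

Corner points and f = 10a + 7b:
  (0, 203/2) → f = 1421/2
  (0, 119/6) → f = 833/6
  (245/9, 56/9) → f = 2842/9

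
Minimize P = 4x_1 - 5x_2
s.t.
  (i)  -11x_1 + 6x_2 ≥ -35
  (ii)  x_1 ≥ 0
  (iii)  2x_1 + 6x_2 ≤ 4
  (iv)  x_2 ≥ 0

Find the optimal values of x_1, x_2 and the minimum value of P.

Vertices and P = 4x_1 - 5x_2:
  (0, 2/3) → P = -10/3
  (0, 0) → P = 0
  (2, 0) → P = 8

The optimum lies where x_1 = 0 and 2x_1 + 6x_2 = 4.
Solving simultaneously gives x_1 = 0, x_2 = 2/3.

x_1 = 0, x_2 = 2/3, minimum P = -10/3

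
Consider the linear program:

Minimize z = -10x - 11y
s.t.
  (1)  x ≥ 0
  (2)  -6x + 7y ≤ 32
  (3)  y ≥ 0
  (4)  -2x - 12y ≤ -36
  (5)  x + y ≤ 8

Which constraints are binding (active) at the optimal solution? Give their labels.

(2) and (5)

Extreme points and z = -10x - 11y:
  (0, 32/7) → z = -352/7
  (0, 3) → z = -33
  (24/13, 80/13) → z = -1120/13
  (6, 2) → z = -82

The minimum is at (24/13, 80/13). Substituting into each constraint, equality holds for (2) and (5); the remaining constraints have slack.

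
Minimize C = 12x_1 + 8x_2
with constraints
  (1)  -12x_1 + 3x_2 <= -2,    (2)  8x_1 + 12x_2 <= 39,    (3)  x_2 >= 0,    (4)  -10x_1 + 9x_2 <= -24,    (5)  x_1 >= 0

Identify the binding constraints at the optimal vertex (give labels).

(3) and (4)

Corner points and C = 12x_1 + 8x_2:
  (39/8, 0) → C = 117/2
  (213/64, 33/32) → C = 771/16
  (12/5, 0) → C = 144/5

The minimum is at (12/5, 0). Substituting into each constraint, equality holds for (3) and (4); the remaining constraints have slack.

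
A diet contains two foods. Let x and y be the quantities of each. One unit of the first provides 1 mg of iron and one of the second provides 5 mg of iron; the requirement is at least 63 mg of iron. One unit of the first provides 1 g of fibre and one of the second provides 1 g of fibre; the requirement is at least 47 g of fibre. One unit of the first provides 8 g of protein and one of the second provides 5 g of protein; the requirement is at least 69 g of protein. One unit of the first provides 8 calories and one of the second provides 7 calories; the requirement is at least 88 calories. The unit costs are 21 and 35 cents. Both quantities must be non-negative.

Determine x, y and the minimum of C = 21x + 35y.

x = 43, y = 4, minimum C = 1043

The feasible region is unbounded (it extends along (0, 1), (1, 0)), but C strictly increases along every unbounded feasible direction, so there is no improving ray and the minimum is attained at a vertex.

At the optimal vertex, x + 5y = 63 and x + y = 47.
Solving simultaneously gives x = 43, y = 4.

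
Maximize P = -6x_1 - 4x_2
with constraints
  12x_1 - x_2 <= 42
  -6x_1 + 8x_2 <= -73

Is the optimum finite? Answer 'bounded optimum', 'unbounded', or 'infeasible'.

unbounded

From the feasible point (263/90, -104/15), moving in the direction (-8, -6) keeps every constraint satisfied while P increases without bound.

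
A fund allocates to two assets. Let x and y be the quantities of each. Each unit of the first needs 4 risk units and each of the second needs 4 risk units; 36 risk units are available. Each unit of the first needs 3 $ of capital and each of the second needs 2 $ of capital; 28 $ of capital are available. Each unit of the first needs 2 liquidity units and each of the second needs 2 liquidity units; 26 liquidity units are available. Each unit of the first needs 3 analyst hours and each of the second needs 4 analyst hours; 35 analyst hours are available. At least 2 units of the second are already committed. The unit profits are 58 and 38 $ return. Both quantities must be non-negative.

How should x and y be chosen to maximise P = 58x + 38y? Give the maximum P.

x = 7, y = 2, maximum P = 482

At the optimal vertex, 4x + 4y = 36 and y = 2.
Solving simultaneously gives x = 7, y = 2.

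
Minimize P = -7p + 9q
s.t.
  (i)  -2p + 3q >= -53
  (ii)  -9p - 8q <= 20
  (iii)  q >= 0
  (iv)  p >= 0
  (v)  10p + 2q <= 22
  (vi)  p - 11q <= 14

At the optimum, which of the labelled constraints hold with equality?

(iii) and (v)

Corner points and P = -7p + 9q:
  (0, 0) → P = 0
  (11/5, 0) → P = -77/5
  (0, 11) → P = 99

The minimum is at (11/5, 0). Substituting into each constraint, equality holds for (iii) and (v); the remaining constraints have slack.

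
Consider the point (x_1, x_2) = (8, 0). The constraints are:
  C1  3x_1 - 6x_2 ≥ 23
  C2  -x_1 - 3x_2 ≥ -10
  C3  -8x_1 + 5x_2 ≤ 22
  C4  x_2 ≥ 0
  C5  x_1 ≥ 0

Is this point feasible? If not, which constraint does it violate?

feasible

C1: 24 ≥ 23 ✓
C2: -8 ≥ -10 ✓
C3: -64 ≤ 22 ✓
C4: 0 ≥ 0 ✓
C5: 8 ≥ 0 ✓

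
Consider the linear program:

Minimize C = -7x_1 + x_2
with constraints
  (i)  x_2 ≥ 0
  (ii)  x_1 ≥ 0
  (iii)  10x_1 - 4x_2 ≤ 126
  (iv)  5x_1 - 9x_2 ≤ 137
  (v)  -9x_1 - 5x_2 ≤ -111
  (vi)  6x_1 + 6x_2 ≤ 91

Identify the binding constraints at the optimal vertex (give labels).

Feasible corners and C = -7x_1 + x_2:
  (63/5, 0) → C = -441/5
  (37/3, 0) → C = -259/3
  (40/3, 11/6) → C = -183/2
  (211/24, 51/8) → C = -331/6

The minimum is at (40/3, 11/6). Substituting into each constraint, equality holds for (iii) and (vi); the remaining constraints have slack.

(iii) and (vi)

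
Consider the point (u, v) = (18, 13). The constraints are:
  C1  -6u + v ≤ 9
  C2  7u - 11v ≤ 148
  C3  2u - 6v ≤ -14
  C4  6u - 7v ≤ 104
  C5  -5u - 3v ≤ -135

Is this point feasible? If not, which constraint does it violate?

not feasible — violates C5

Constraint C5: -5u - 3v = -129, which is not ≤ -135. All other constraints are satisfied.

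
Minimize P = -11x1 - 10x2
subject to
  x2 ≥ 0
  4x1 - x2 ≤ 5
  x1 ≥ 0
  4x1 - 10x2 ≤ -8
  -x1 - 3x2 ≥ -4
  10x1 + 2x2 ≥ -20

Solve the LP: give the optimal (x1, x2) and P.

x1 = 8/11, x2 = 12/11, minimum P = -208/11

Corner points and P = -11x1 - 10x2:
  (0, 4/5) → P = -8
  (0, 4/3) → P = -40/3
  (8/11, 12/11) → P = -208/11

The binding constraints are 4x1 - 10x2 = -8 and -x1 - 3x2 = -4.
Solving simultaneously gives x1 = 8/11, x2 = 12/11.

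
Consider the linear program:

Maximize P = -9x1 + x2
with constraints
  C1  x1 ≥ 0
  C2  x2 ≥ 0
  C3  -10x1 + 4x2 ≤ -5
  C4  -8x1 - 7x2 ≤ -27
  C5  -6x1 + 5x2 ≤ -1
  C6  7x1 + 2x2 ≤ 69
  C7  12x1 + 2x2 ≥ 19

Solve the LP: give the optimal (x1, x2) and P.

Vertices and P = -9x1 + x2:
  (27/8, 0) → P = -243/8
  (69/7, 0) → P = -621/7
  (71/41, 77/41) → P = -562/41
  (347/47, 407/47) → P = -2716/47

The binding constraints are -8x1 - 7x2 = -27 and -6x1 + 5x2 = -1.
Solving simultaneously gives x1 = 71/41, x2 = 77/41.

x1 = 71/41, x2 = 77/41, maximum P = -562/41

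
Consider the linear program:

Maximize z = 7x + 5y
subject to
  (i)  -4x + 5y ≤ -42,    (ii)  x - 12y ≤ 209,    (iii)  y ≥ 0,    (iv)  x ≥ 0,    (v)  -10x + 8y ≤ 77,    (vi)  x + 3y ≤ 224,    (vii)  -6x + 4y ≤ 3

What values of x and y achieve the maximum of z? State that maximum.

Feasible corners and z = 7x + 5y:
  (21/2, 0) → z = 147/2
  (1246/17, 854/17) → z = 12992/17
  (209, 0) → z = 1463
  (221, 1) → z = 1552

x = 221, y = 1, maximum z = 1552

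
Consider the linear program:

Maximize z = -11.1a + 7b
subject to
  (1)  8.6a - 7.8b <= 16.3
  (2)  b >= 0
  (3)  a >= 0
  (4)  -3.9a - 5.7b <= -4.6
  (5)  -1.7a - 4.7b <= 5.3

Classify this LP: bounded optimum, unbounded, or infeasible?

From the feasible point (163/86, 0), moving in the direction (0, 1) keeps every constraint satisfied while z increases without bound.

unbounded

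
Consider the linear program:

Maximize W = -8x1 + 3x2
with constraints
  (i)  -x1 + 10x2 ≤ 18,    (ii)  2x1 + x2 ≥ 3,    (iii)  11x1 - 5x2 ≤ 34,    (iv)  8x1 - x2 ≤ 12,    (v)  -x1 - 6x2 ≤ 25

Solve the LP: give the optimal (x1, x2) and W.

Feasible corners and W = -8x1 + 3x2:
  (4/7, 13/7) → W = 1
  (138/79, 156/79) → W = -636/79
  (3/2, 0) → W = -12

At the optimal vertex, -x1 + 10x2 = 18 and 2x1 + x2 = 3.
Solving simultaneously gives x1 = 4/7, x2 = 13/7.

x1 = 4/7, x2 = 13/7, maximum W = 1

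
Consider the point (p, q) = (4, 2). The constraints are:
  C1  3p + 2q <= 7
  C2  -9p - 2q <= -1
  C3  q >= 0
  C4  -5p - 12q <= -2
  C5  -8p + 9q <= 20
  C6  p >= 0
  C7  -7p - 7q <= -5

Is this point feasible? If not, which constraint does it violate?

not feasible — violates C1

Constraint C1: 3p + 2q = 16, which is not ≤ 7. All other constraints are satisfied.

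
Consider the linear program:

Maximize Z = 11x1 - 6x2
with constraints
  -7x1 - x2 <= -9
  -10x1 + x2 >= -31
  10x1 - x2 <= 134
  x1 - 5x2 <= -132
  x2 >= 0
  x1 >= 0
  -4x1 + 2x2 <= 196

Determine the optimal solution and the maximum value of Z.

Feasible corners and Z = 11x1 - 6x2:
  (41/7, 193/7) → Z = -101
  (129/8, 521/4) → Z = -4833/8
  (0, 132/5) → Z = -792/5
  (0, 98) → Z = -588

At the optimal vertex, -10x1 + x2 = -31 and x1 - 5x2 = -132.
Solving simultaneously gives x1 = 41/7, x2 = 193/7.

x1 = 41/7, x2 = 193/7, maximum Z = -101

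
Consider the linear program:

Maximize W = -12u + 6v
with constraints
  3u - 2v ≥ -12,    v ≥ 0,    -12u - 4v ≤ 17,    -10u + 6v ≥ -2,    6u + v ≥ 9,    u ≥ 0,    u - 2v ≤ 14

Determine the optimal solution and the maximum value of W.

Feasible corners and W = -12u + 6v:
  (38, 63) → W = -78
  (2/5, 33/5) → W = 174/5
  (28/23, 39/23) → W = -102/23

u = 2/5, v = 33/5, maximum W = 174/5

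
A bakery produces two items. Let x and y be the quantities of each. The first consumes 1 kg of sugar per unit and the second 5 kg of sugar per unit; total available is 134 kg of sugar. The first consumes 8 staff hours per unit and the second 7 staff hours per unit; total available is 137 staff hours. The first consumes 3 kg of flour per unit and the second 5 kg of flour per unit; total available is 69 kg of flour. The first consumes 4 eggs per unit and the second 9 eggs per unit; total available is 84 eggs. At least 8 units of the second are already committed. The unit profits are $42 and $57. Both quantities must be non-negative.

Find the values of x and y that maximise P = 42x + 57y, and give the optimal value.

Corner points and P = 42x + 57y:
  (0, 28/3) → P = 532
  (0, 8) → P = 456
  (3, 8) → P = 582

x = 3, y = 8, maximum P = 582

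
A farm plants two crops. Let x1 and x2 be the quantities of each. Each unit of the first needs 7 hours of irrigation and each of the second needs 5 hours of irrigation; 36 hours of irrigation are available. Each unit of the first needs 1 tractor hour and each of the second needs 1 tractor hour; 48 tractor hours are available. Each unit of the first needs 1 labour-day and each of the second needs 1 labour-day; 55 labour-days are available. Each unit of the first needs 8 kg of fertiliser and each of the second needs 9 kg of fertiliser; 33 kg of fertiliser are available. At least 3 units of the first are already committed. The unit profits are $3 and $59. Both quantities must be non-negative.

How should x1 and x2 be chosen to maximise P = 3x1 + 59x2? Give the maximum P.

Feasible corners and P = 3x1 + 59x2:
  (33/8, 0) → P = 99/8
  (3, 0) → P = 9
  (3, 1) → P = 68

At the optimal vertex, 8x1 + 9x2 = 33 and x1 = 3.
Solving simultaneously gives x1 = 3, x2 = 1.

x1 = 3, x2 = 1, maximum P = 68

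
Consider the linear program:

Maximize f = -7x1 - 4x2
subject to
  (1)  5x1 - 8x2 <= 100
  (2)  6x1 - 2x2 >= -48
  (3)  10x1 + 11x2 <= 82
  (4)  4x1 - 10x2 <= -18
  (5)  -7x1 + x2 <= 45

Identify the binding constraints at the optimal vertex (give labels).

Vertices and f = -7x1 - 4x2:
  (-182/43, 486/43) → f = -670/43
  (-21/4, 33/4) → f = 15/4
  (311/72, 127/36) → f = -3193/72
  (-72/11, -9/11) → f = 540/11

The maximum is at (-72/11, -9/11). Substituting into each constraint, equality holds for (4) and (5); the remaining constraints have slack.

(4) and (5)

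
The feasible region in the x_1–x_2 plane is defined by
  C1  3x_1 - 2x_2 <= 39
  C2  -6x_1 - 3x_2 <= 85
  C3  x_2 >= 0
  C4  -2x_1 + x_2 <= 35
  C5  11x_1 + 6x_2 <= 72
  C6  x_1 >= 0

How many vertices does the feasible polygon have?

3

Of the 15 pairwise boundary intersections, those satisfying every inequality are:
  (72/11, 0)
  (0, 0)
  (0, 12)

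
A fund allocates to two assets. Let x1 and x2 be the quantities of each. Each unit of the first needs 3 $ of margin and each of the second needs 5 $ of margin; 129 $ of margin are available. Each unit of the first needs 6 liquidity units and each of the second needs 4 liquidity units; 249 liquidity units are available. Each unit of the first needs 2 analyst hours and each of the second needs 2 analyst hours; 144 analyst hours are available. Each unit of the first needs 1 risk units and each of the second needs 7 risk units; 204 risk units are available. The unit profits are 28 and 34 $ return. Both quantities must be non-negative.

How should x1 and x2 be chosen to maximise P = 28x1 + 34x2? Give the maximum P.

x1 = 81/2, x2 = 3/2, maximum P = 1185

Extreme points and P = 28x1 + 34x2:
  (0, 0) → P = 0
  (0, 129/5) → P = 4386/5
  (83/2, 0) → P = 1162
  (81/2, 3/2) → P = 1185

At the optimal vertex, 3x1 + 5x2 = 129 and 6x1 + 4x2 = 249.
Solving simultaneously gives x1 = 81/2, x2 = 3/2.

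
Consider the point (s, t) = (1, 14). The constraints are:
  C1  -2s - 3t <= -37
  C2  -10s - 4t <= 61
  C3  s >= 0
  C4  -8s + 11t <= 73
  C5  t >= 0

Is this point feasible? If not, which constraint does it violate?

Constraint C4: -8s + 11t = 146, which is not ≤ 73. All other constraints are satisfied.

not feasible — violates C4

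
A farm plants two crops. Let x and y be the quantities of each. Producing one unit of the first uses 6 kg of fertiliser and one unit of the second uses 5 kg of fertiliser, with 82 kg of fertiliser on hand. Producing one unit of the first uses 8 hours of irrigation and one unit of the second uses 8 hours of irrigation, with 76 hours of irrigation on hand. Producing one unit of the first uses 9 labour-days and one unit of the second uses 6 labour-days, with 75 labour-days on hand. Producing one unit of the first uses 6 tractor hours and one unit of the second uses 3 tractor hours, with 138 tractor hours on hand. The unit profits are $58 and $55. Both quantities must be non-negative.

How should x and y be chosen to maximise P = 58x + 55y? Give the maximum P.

Extreme points and P = 58x + 55y:
  (0, 0) → P = 0
  (0, 19/2) → P = 1045/2
  (25/3, 0) → P = 1450/3
  (6, 7/2) → P = 1081/2

x = 6, y = 7/2, maximum P = 1081/2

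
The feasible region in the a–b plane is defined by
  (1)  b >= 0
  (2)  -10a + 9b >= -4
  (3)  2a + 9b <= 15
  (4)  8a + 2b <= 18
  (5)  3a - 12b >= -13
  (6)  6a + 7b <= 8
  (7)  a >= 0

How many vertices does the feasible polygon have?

5

Of the 21 pairwise boundary intersections, those satisfying every inequality are:
  (2/5, 0)
  (0, 0)
  (25/31, 14/31)
  (5/93, 34/31)
  (0, 13/12)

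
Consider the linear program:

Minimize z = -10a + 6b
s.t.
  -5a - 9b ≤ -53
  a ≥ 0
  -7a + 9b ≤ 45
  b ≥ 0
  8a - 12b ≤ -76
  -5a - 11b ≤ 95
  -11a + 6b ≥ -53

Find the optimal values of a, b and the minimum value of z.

Extreme points and z = -10a + 6b:
  (12, 43/3) → z = -34
  (249/19, 866/57) → z = -758/19
  (13, 15) → z = -40

a = 13, b = 15, minimum z = -40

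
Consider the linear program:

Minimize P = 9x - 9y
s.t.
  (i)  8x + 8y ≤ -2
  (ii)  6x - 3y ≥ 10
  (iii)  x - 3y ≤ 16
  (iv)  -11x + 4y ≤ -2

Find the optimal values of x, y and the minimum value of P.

x = 37/36, y = -23/18, minimum P = 83/4

Extreme points and P = 9x - 9y:
  (37/36, -23/18) → P = 83/4
  (61/16, -65/16) → P = 567/8
  (-6/5, -86/15) → P = 204/5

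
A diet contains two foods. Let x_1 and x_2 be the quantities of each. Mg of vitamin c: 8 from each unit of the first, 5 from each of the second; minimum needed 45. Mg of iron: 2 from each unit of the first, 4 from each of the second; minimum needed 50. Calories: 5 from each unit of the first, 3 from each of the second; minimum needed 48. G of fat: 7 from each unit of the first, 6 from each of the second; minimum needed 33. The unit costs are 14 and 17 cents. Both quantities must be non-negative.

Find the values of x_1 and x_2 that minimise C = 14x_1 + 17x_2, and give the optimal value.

Feasible corners and C = 14x_1 + 17x_2:
  (0, 16) → C = 272
  (25, 0) → C = 350
  (3, 11) → C = 229
The feasible region is unbounded (it extends along (0, 1), (1, 0)), but C strictly increases along every unbounded feasible direction, so there is no improving ray and the minimum is attained at a vertex.

The optimum lies where 2x_1 + 4x_2 = 50 and 5x_1 + 3x_2 = 48.
Solving simultaneously gives x_1 = 3, x_2 = 11.

x_1 = 3, x_2 = 11, minimum C = 229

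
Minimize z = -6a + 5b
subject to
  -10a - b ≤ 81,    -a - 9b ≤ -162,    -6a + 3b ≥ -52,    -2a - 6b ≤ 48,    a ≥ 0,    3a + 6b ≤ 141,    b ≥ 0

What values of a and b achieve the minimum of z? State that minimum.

a = 99/7, b = 115/7, minimum z = -19/7

Extreme points and z = -6a + 5b:
  (0, 18) → z = 90
  (99/7, 115/7) → z = -19/7
  (0, 47/2) → z = 235/2

At the optimal vertex, -a - 9b = -162 and 3a + 6b = 141.
Solving simultaneously gives a = 99/7, b = 115/7.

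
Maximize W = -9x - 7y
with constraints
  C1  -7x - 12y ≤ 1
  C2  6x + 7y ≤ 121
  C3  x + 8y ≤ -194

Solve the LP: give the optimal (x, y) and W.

x = 580/11, y = -1357/44, maximum W = -11381/44

Corner points and W = -9x - 7y:
  (1459/23, -853/23) → W = -7160/23
  (580/11, -1357/44) → W = -11381/44
  (2326/41, -1285/41) → W = -11939/41

At the optimal vertex, -7x - 12y = 1 and x + 8y = -194.
Solving simultaneously gives x = 580/11, y = -1357/44.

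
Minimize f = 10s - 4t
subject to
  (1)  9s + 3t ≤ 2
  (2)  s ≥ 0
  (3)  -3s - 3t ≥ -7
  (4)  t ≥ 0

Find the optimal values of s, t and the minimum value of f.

Extreme points and f = 10s - 4t:
  (0, 2/3) → f = -8/3
  (2/9, 0) → f = 20/9
  (0, 0) → f = 0

s = 0, t = 2/3, minimum f = -8/3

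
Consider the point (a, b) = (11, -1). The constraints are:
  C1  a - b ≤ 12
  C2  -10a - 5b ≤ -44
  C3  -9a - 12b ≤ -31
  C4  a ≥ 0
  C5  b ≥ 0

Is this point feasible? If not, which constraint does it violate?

Constraint C5: b = -1, which is not ≥ 0. All other constraints are satisfied.

not feasible — violates C5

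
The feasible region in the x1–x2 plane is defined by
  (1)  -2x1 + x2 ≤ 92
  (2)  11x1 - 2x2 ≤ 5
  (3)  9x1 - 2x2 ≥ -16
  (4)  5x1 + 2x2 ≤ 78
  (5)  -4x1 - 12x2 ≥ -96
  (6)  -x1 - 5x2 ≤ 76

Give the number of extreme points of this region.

Of the 15 pairwise boundary intersections, those satisfying every inequality are:
  (9/5, 37/5)
  (-127/57, -841/57)
  (0, 8)
  (-232/47, -668/47)

4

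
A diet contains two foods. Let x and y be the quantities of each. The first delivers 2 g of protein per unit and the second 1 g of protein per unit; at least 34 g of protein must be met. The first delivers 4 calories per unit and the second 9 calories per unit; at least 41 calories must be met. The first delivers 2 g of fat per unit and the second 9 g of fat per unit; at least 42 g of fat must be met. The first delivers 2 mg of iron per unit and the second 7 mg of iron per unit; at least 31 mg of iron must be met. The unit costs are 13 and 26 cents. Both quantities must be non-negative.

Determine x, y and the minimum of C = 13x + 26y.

Extreme points and C = 13x + 26y:
  (0, 34) → C = 884
  (21, 0) → C = 273
  (33/2, 1) → C = 481/2
The feasible region is unbounded (it extends along (0, 1), (1, 0)), but C strictly increases along every unbounded feasible direction, so there is no improving ray and the minimum is attained at a vertex.

x = 33/2, y = 1, minimum C = 481/2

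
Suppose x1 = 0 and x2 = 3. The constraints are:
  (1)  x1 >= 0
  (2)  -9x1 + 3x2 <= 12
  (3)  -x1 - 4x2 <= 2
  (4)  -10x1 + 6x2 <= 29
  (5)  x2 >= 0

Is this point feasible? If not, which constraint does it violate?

feasible

(1): 0 ≥ 0 ✓
(2): 9 ≤ 12 ✓
(3): -12 ≤ 2 ✓
(4): 18 ≤ 29 ✓
(5): 3 ≥ 0 ✓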